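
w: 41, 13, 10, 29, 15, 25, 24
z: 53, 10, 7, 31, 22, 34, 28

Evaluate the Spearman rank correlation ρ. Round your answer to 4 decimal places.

Rank w: 7, 2, 1, 6, 3, 5, 4
Rank z: 7, 2, 1, 5, 3, 6, 4
d = rank(w) − rank(z): 0, 0, 0, 1, 0, -1, 0; Σd² = 2
ρ = 1 − 6Σd² / [n(n²−1)] = 1 − 6×2 / (7×48) = 1 − 12/336 ≈ 0.9643

0.9643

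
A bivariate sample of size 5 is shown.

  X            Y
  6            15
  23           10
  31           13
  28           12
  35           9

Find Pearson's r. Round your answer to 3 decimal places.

n = 5, ΣX = 123, ΣY = 59, ΣX² = 3535, ΣY² = 719, ΣXY = 1374
nΣXY − ΣXΣY = 6870 − 7257 = -387
nΣX² − (ΣX)² = 17675 − 15129 = 2546; nΣY² − (ΣY)² = 3595 − 3481 = 114
r = -387 / √(2546 × 114) = -387 / 538.7430 ≈ -0.718

-0.718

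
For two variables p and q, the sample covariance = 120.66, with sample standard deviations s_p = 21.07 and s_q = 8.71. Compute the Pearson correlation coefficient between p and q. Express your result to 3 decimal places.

0.657

r = Cov(p,q) / (s_p · s_q) = 120.66 / (21.07 × 8.71)
  = 120.66 / 183.5197 ≈ 0.657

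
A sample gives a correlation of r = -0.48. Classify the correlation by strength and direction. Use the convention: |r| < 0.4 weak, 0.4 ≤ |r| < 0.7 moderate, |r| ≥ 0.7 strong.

moderate negative

r = -0.48 < 0 so the relationship is negative.
|r| = 0.48, which falls in the moderate range.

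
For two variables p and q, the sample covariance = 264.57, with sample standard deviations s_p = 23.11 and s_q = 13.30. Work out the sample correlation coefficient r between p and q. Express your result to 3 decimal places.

0.861

r = Cov(p,q) / (s_p · s_q) = 264.57 / (23.11 × 13.30)
  = 264.57 / 307.3630 ≈ 0.861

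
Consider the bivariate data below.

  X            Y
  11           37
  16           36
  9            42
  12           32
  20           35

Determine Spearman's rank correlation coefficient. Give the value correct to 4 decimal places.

Rank X: 2, 4, 1, 3, 5
Rank Y: 4, 3, 5, 1, 2
d = rank(X) − rank(Y): -2, 1, -4, 2, 3; Σd² = 34
ρ = 1 − 6Σd² / [n(n²−1)] = 1 − 6×34 / (5×24) = 1 − 204/120 ≈ -0.7000

-0.7000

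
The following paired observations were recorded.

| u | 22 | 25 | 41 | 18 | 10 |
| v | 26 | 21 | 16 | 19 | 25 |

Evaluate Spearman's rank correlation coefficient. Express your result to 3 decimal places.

Rank u: 3, 4, 5, 2, 1
Rank v: 5, 3, 1, 2, 4
d = rank(u) − rank(v): -2, 1, 4, 0, -3; Σd² = 30
ρ = 1 − 6Σd² / [n(n²−1)] = 1 − 6×30 / (5×24) = 1 − 180/120 ≈ -0.500

-0.500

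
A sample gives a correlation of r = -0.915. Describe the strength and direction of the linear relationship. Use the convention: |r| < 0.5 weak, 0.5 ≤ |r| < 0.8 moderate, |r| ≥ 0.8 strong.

r = -0.915 < 0 so the relationship is negative.
|r| = 0.915, which falls in the strong range.

strong negative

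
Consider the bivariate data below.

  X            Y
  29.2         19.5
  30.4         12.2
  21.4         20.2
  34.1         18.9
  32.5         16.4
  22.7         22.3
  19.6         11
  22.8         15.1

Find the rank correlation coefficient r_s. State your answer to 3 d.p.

Rank X: 5, 6, 2, 8, 7, 3, 1, 4
Rank Y: 6, 2, 7, 5, 4, 8, 1, 3
d = rank(X) − rank(Y): -1, 4, -5, 3, 3, -5, 0, 1; Σd² = 86
ρ = 1 − 6Σd² / [n(n²−1)] = 1 − 6×86 / (8×63) = 1 − 516/504 ≈ -0.024

-0.024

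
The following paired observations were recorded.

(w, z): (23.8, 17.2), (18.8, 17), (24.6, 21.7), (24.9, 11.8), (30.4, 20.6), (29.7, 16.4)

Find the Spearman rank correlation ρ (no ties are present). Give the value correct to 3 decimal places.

-0.029

Rank w: 2, 1, 3, 4, 6, 5
Rank z: 4, 3, 6, 1, 5, 2
d = rank(w) − rank(z): -2, -2, -3, 3, 1, 3; Σd² = 36
ρ = 1 − 6Σd² / [n(n²−1)] = 1 − 6×36 / (6×35) = 1 − 216/210 ≈ -0.029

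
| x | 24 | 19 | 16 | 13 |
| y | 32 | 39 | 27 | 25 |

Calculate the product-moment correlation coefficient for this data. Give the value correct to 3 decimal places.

0.592

n = 4, Σx = 72, Σy = 123, Σx² = 1362, Σy² = 3899, Σxy = 2266
nΣxy − ΣxΣy = 9064 − 8856 = 208
nΣx² − (Σx)² = 5448 − 5184 = 264; nΣy² − (Σy)² = 15596 − 15129 = 467
r = 208 / √(264 × 467) = 208 / 351.1239 ≈ 0.592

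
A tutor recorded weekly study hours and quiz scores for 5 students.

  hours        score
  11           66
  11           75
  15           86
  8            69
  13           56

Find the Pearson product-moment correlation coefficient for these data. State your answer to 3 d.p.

n = 5, Σx = 58, Σy = 352, Σx² = 700, Σy² = 25274, Σxy = 4121
nΣxy − ΣxΣy = 20605 − 20416 = 189
nΣx² − (Σx)² = 3500 − 3364 = 136; nΣy² − (Σy)² = 126370 − 123904 = 2466
r = 189 / √(136 × 2466) = 189 / 579.1166 ≈ 0.326

0.326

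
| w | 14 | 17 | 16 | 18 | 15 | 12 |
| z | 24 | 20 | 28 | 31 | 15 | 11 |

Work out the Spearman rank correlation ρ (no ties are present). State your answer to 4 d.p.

Rank w: 2, 5, 4, 6, 3, 1
Rank z: 4, 3, 5, 6, 2, 1
d = rank(w) − rank(z): -2, 2, -1, 0, 1, 0; Σd² = 10
ρ = 1 − 6Σd² / [n(n²−1)] = 1 − 6×10 / (6×35) = 1 − 60/210 ≈ 0.7143

0.7143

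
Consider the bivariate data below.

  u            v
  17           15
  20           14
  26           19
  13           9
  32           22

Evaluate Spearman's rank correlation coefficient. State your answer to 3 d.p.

0.900

Rank u: 2, 3, 4, 1, 5
Rank v: 3, 2, 4, 1, 5
d = rank(u) − rank(v): -1, 1, 0, 0, 0; Σd² = 2
ρ = 1 − 6Σd² / [n(n²−1)] = 1 − 6×2 / (5×24) = 1 − 12/120 ≈ 0.900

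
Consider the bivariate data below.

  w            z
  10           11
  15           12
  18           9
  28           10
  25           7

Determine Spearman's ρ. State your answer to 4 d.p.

-0.6000

Rank w: 1, 2, 3, 5, 4
Rank z: 4, 5, 2, 3, 1
d = rank(w) − rank(z): -3, -3, 1, 2, 3; Σd² = 32
ρ = 1 − 6Σd² / [n(n²−1)] = 1 − 6×32 / (5×24) = 1 − 192/120 ≈ -0.6000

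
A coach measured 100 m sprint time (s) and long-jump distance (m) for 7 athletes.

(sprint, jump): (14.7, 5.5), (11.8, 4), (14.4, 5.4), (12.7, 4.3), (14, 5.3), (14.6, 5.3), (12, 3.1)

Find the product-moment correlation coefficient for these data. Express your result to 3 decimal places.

n = 7, Σx = 94.2, Σy = 32.9, Σx² = 1277.14, Σy² = 159.69, Σxy = 449.2
nΣxy − ΣxΣy = 3144.4 − 3099.18 = 45.22
nΣx² − (Σx)² = 8939.98 − 8873.64 = 66.34; nΣy² − (Σy)² = 1117.83 − 1082.41 = 35.42
r = 45.22 / √(66.34 × 35.42) = 45.22 / 48.4744 ≈ 0.933

0.933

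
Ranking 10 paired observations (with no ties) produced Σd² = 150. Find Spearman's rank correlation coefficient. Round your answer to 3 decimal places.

ρ = 1 − 6Σd² / [n(n²−1)] = 1 − 6×150 / (10×99)
  = 1 − 900/990 = 1 − 0.9091 ≈ 0.091

0.091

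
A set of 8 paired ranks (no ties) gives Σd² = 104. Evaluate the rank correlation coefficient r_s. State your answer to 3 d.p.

-0.238

ρ = 1 − 6Σd² / [n(n²−1)] = 1 − 6×104 / (8×63)
  = 1 − 624/504 = 1 − 1.2381 ≈ -0.238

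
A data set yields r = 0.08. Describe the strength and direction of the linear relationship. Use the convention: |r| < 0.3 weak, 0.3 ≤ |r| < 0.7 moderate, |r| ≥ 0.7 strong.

r = 0.08 > 0 so the relationship is positive.
|r| = 0.08, which falls in the weak range.

weak positive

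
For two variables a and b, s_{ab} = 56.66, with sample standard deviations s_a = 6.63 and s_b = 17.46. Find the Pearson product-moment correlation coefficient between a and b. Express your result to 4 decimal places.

0.4895

r = Cov(a,b) / (s_a · s_b) = 56.66 / (6.63 × 17.46)
  = 56.66 / 115.7598 ≈ 0.4895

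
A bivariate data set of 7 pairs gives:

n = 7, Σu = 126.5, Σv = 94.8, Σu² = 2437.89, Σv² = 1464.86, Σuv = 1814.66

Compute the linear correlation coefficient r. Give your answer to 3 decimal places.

0.612

r = (nΣuv − ΣuΣv) / √[(nΣu² − (Σu)²)(nΣv² − (Σv)²)]
Numerator: 7×1814.66 − 126.5×94.8 = 710.42
Denominator: √[(17065.23 − 16002.25)(10254.02 − 8987.04)] = √[1062.98 × 1266.98] = 1160.5061
r = 710.42 / 1160.5061 ≈ 0.612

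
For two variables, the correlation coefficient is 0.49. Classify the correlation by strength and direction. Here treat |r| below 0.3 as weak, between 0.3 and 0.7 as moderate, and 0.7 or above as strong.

r = 0.49 > 0 so the relationship is positive.
|r| = 0.49, which falls in the moderate range.

moderate positive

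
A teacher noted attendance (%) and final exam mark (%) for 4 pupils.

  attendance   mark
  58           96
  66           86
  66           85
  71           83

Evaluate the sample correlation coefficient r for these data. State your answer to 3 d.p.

-0.967

n = 4, Σx = 261, Σy = 350, Σx² = 17117, Σy² = 30726, Σxy = 22747
nΣxy − ΣxΣy = 90988 − 91350 = -362
nΣx² − (Σx)² = 68468 − 68121 = 347; nΣy² − (Σy)² = 122904 − 122500 = 404
r = -362 / √(347 × 404) = -362 / 374.4169 ≈ -0.967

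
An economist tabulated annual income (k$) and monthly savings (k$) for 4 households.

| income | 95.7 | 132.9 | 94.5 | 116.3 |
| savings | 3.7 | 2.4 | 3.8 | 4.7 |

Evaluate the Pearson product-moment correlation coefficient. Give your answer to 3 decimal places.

n = 4, Σx = 439.4, Σy = 14.6, Σx² = 49276.84, Σy² = 55.98, Σxy = 1578.76
nΣxy − ΣxΣy = 6315.04 − 6415.24 = -100.2
nΣx² − (Σx)² = 197107.36 − 193072.36 = 4035; nΣy² − (Σy)² = 223.92 − 213.16 = 10.76
r = -100.2 / √(4035 × 10.76) = -100.2 / 208.3665 ≈ -0.481

-0.481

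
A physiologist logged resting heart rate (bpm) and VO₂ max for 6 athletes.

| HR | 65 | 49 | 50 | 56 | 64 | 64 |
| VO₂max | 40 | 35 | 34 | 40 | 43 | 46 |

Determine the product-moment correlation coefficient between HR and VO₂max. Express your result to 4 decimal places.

0.8717

n = 6, Σx = 348, Σy = 238, Σx² = 20454, Σy² = 9546, Σxy = 13951
nΣxy − ΣxΣy = 83706 − 82824 = 882
nΣx² − (Σx)² = 122724 − 121104 = 1620; nΣy² − (Σy)² = 57276 − 56644 = 632
r = 882 / √(1620 × 632) = 882 / 1011.8498 ≈ 0.8717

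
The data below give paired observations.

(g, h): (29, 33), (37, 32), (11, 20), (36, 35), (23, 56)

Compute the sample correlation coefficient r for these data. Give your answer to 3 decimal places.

n = 5, Σg = 136, Σh = 176, Σg² = 4156, Σh² = 6874, Σgh = 4909
nΣgh − ΣgΣh = 24545 − 23936 = 609
nΣg² − (Σg)² = 20780 − 18496 = 2284; nΣh² − (Σh)² = 34370 − 30976 = 3394
r = 609 / √(2284 × 3394) = 609 / 2784.2227 ≈ 0.219

0.219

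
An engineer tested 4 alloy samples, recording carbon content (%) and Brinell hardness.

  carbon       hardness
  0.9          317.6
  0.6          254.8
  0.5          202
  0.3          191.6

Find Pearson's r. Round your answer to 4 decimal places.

n = 4, Σx = 2.3, Σy = 966, Σx² = 1.51, Σy² = 243307.36, Σxy = 597.2
nΣxy − ΣxΣy = 2388.8 − 2221.8 = 167
nΣx² − (Σx)² = 6.04 − 5.29 = 0.75; nΣy² − (Σy)² = 973229.44 − 933156 = 40073.44
r = 167 / √(0.75 × 40073.44) = 167 / 173.3640 ≈ 0.9633

0.9633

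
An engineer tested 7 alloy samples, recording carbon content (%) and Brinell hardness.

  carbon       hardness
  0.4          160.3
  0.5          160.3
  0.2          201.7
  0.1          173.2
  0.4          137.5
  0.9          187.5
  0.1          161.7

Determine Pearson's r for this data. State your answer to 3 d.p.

0.078

n = 7, Σx = 2.6, Σy = 1182.2, Σx² = 1.44, Σy² = 202282.7, Σxy = 441.85
nΣxy − ΣxΣy = 3092.95 − 3073.72 = 19.23
nΣx² − (Σx)² = 10.08 − 6.76 = 3.32; nΣy² − (Σy)² = 1415978.9 − 1397596.84 = 18382.06
r = 19.23 / √(3.32 × 18382.06) = 19.23 / 247.0393 ≈ 0.078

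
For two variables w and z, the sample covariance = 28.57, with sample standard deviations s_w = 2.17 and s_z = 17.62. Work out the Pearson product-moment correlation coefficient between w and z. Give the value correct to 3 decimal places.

0.747

r = Cov(w,z) / (s_w · s_z) = 28.57 / (2.17 × 17.62)
  = 28.57 / 38.2354 ≈ 0.747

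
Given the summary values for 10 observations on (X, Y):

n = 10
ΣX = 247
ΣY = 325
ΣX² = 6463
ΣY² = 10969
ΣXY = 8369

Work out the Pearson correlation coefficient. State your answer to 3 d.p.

0.890

r = (nΣXY − ΣXΣY) / √[(nΣX² − (ΣX)²)(nΣY² − (ΣY)²)]
Numerator: 10×8369 − 247×325 = 3415
Denominator: √[(64630 − 61009)(109690 − 105625)] = √[3621 × 4065] = 3836.5825
r = 3415 / 3836.5825 ≈ 0.890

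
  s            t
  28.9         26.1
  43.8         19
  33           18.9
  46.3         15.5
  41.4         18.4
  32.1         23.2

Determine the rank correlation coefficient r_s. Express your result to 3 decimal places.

-0.829

Rank s: 1, 5, 3, 6, 4, 2
Rank t: 6, 4, 3, 1, 2, 5
d = rank(s) − rank(t): -5, 1, 0, 5, 2, -3; Σd² = 64
ρ = 1 − 6Σd² / [n(n²−1)] = 1 − 6×64 / (6×35) = 1 − 384/210 ≈ -0.829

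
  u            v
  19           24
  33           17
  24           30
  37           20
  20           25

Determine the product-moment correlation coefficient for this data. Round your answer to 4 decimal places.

n = 5, Σu = 133, Σv = 116, Σu² = 3795, Σv² = 2790, Σuv = 2977
nΣuv − ΣuΣv = 14885 − 15428 = -543
nΣu² − (Σu)² = 18975 − 17689 = 1286; nΣv² − (Σv)² = 13950 − 13456 = 494
r = -543 / √(1286 × 494) = -543 / 797.0471 ≈ -0.6813

-0.6813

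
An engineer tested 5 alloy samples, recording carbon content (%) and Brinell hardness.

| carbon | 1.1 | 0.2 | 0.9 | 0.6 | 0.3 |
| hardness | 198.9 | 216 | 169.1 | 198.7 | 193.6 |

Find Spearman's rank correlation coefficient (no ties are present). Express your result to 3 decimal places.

-0.300

Rank carbon: 5, 1, 4, 3, 2
Rank hardness: 4, 5, 1, 3, 2
d = rank(carbon) − rank(hardness): 1, -4, 3, 0, 0; Σd² = 26
ρ = 1 − 6Σd² / [n(n²−1)] = 1 − 6×26 / (5×24) = 1 − 156/120 ≈ -0.300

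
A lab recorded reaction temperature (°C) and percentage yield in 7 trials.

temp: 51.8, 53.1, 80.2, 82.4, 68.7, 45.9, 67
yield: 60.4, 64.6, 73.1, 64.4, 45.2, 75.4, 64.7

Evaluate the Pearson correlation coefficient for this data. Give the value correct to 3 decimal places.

-0.119

n = 7, Σx = 449.1, Σy = 447.8, Σx² = 30040.15, Σy² = 29226.58, Σxy = 28629.16
nΣxy − ΣxΣy = 200404.12 − 201106.98 = -702.86
nΣx² − (Σx)² = 210281.05 − 201690.81 = 8590.24; nΣy² − (Σy)² = 204586.06 − 200524.84 = 4061.22
r = -702.86 / √(8590.24 × 4061.22) = -702.86 / 5906.5095 ≈ -0.119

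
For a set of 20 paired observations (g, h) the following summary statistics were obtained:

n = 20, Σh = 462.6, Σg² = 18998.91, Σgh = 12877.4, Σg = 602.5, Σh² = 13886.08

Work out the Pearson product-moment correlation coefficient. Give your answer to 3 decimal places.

-0.644

r = (nΣgh − ΣgΣh) / √[(nΣg² − (Σg)²)(nΣh² − (Σh)²)]
Numerator: 20×12877.4 − 602.5×462.6 = -21168.5
Denominator: √[(379978.2 − 363006.25)(277721.6 − 213998.76)] = √[16971.95 × 63722.84] = 32886.1803
r = -21168.5 / 32886.1803 ≈ -0.644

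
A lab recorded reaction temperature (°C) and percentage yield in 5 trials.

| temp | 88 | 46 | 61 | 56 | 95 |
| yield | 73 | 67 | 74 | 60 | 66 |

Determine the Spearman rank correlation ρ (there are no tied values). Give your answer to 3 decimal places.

Rank temp: 4, 1, 3, 2, 5
Rank yield: 4, 3, 5, 1, 2
d = rank(temp) − rank(yield): 0, -2, -2, 1, 3; Σd² = 18
ρ = 1 − 6Σd² / [n(n²−1)] = 1 − 6×18 / (5×24) = 1 − 108/120 ≈ 0.100

0.100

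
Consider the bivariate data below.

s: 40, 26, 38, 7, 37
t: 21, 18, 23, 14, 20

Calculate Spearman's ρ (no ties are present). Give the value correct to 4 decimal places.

Rank s: 5, 2, 4, 1, 3
Rank t: 4, 2, 5, 1, 3
d = rank(s) − rank(t): 1, 0, -1, 0, 0; Σd² = 2
ρ = 1 − 6Σd² / [n(n²−1)] = 1 − 6×2 / (5×24) = 1 − 12/120 ≈ 0.9000

0.9000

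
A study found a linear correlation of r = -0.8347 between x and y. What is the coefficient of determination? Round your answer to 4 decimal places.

0.6967

r² = (-0.8347)² = 0.6967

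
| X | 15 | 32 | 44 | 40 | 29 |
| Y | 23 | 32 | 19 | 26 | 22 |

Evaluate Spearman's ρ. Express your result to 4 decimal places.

-0.2000

Rank X: 1, 3, 5, 4, 2
Rank Y: 3, 5, 1, 4, 2
d = rank(X) − rank(Y): -2, -2, 4, 0, 0; Σd² = 24
ρ = 1 − 6Σd² / [n(n²−1)] = 1 − 6×24 / (5×24) = 1 − 144/120 ≈ -0.2000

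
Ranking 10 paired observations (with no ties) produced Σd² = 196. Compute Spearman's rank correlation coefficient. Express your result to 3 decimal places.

-0.188

ρ = 1 − 6Σd² / [n(n²−1)] = 1 − 6×196 / (10×99)
  = 1 − 1176/990 = 1 − 1.1879 ≈ -0.188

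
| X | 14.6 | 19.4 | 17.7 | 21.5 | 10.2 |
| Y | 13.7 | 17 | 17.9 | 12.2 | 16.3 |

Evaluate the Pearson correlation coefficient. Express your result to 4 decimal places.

-0.2568

n = 5, ΣX = 83.4, ΣY = 77.1, ΣX² = 1469.1, ΣY² = 1211.63, ΣXY = 1275.21
nΣXY − ΣXΣY = 6376.05 − 6430.14 = -54.09
nΣX² − (ΣX)² = 7345.5 − 6955.56 = 389.94; nΣY² − (ΣY)² = 6058.15 − 5944.41 = 113.74
r = -54.09 / √(389.94 × 113.74) = -54.09 / 210.5986 ≈ -0.2568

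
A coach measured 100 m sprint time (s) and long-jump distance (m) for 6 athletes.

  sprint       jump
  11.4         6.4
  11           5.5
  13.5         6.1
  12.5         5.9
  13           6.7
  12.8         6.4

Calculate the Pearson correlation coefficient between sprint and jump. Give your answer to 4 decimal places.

0.4894

n = 6, Σx = 74.2, Σy = 37, Σx² = 922.3, Σy² = 229.08, Σxy = 458.58
nΣxy − ΣxΣy = 2751.48 − 2745.4 = 6.08
nΣx² − (Σx)² = 5533.8 − 5505.64 = 28.16; nΣy² − (Σy)² = 1374.48 − 1369 = 5.48
r = 6.08 / √(28.16 × 5.48) = 6.08 / 12.4224 ≈ 0.4894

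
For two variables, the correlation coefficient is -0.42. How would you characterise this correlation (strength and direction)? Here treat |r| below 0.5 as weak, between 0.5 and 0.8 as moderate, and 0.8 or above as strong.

weak negative

r = -0.42 < 0 so the relationship is negative.
|r| = 0.42, which falls in the weak range.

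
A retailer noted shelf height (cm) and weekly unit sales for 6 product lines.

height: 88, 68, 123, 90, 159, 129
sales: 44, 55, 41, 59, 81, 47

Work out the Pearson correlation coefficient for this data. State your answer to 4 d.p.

0.4502

n = 6, Σx = 657, Σy = 327, Σx² = 77519, Σy² = 18893, Σxy = 36907
nΣxy − ΣxΣy = 221442 − 214839 = 6603
nΣx² − (Σx)² = 465114 − 431649 = 33465; nΣy² − (Σy)² = 113358 − 106929 = 6429
r = 6603 / √(33465 × 6429) = 6603 / 14667.8725 ≈ 0.4502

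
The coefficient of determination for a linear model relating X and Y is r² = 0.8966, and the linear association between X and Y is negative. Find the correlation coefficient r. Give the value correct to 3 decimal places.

|r| = √0.8966 = 0.947
The association is negative, so r = −0.947.

-0.947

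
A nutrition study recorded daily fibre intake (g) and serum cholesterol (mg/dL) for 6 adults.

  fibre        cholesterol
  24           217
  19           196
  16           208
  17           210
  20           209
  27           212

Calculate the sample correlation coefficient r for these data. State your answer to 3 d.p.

0.461

n = 6, Σx = 123, Σy = 1252, Σx² = 2611, Σy² = 261494, Σxy = 25734
nΣxy − ΣxΣy = 154404 − 153996 = 408
nΣx² − (Σx)² = 15666 − 15129 = 537; nΣy² − (Σy)² = 1568964 − 1567504 = 1460
r = 408 / √(537 × 1460) = 408 / 885.4490 ≈ 0.461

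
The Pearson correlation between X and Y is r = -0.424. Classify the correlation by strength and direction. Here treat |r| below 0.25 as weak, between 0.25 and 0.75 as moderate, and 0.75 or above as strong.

moderate negative

r = -0.424 < 0 so the relationship is negative.
|r| = 0.424, which falls in the moderate range.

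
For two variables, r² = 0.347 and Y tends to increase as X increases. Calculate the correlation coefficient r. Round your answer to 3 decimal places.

|r| = √0.347 = 0.589
The association is positive, so r = 0.589.

0.589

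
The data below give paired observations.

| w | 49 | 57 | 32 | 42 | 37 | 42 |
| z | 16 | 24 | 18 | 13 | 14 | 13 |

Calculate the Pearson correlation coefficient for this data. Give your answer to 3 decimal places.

n = 6, Σw = 259, Σz = 98, Σw² = 11571, Σz² = 1690, Σwz = 4338
nΣwz − ΣwΣz = 26028 − 25382 = 646
nΣw² − (Σw)² = 69426 − 67081 = 2345; nΣz² − (Σz)² = 10140 − 9604 = 536
r = 646 / √(2345 × 536) = 646 / 1121.1244 ≈ 0.576

0.576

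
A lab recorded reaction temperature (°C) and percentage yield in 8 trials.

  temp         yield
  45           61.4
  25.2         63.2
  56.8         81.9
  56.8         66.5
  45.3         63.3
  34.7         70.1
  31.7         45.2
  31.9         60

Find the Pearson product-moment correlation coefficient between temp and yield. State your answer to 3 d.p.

n = 8, Σx = 327.4, Σy = 511.6, Σx² = 14391.2, Σy² = 33458, Σxy = 21431.56
nΣxy − ΣxΣy = 171452.48 − 167497.84 = 3954.64
nΣx² − (Σx)² = 115129.6 − 107190.76 = 7938.84; nΣy² − (Σy)² = 267664 − 261734.56 = 5929.44
r = 3954.64 / √(7938.84 × 5929.44) = 3954.64 / 6860.9675 ≈ 0.576

0.576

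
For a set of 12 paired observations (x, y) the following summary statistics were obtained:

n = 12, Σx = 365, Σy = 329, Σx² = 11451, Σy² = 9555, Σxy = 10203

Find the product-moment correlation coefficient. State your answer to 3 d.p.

0.453

r = (nΣxy − ΣxΣy) / √[(nΣx² − (Σx)²)(nΣy² − (Σy)²)]
Numerator: 12×10203 − 365×329 = 2351
Denominator: √[(137412 − 133225)(114660 − 108241)] = √[4187 × 6419] = 5184.2408
r = 2351 / 5184.2408 ≈ 0.453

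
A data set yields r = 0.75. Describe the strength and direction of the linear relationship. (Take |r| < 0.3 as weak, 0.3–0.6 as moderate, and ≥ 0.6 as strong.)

r = 0.75 > 0 so the relationship is positive.
|r| = 0.75, which falls in the strong range.

strong positive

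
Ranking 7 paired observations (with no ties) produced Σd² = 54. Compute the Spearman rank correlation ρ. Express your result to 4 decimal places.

ρ = 1 − 6Σd² / [n(n²−1)] = 1 − 6×54 / (7×48)
  = 1 − 324/336 = 1 − 0.96429 ≈ 0.0357

0.0357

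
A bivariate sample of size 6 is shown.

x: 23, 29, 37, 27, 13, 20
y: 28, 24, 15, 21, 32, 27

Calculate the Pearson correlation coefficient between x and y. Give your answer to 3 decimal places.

n = 6, Σx = 149, Σy = 147, Σx² = 4037, Σy² = 3779, Σxy = 3418
nΣxy − ΣxΣy = 20508 − 21903 = -1395
nΣx² − (Σx)² = 24222 − 22201 = 2021; nΣy² − (Σy)² = 22674 − 21609 = 1065
r = -1395 / √(2021 × 1065) = -1395 / 1467.0941 ≈ -0.951

-0.951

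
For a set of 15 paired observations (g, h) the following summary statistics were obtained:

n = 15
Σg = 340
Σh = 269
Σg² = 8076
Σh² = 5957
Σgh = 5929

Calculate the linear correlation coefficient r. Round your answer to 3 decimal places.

-0.260

r = (nΣgh − ΣgΣh) / √[(nΣg² − (Σg)²)(nΣh² − (Σh)²)]
Numerator: 15×5929 − 340×269 = -2525
Denominator: √[(121140 − 115600)(89355 − 72361)] = √[5540 × 16994] = 9702.9253
r = -2525 / 9702.9253 ≈ -0.260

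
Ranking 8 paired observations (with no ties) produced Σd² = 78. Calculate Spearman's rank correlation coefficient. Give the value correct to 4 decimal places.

0.0714

ρ = 1 − 6Σd² / [n(n²−1)] = 1 − 6×78 / (8×63)
  = 1 − 468/504 = 1 − 0.92857 ≈ 0.0714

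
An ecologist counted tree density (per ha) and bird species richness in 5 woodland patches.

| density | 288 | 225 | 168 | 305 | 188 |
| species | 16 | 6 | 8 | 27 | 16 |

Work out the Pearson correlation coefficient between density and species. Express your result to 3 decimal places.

0.703

n = 5, Σx = 1174, Σy = 73, Σx² = 290162, Σy² = 1341, Σxy = 18545
nΣxy − ΣxΣy = 92725 − 85702 = 7023
nΣx² − (Σx)² = 1450810 − 1378276 = 72534; nΣy² − (Σy)² = 6705 − 5329 = 1376
r = 7023 / √(72534 × 1376) = 7023 / 9990.3345 ≈ 0.703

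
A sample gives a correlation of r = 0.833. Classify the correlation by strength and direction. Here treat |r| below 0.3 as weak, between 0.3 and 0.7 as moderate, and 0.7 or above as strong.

strong positive

r = 0.833 > 0 so the relationship is positive.
|r| = 0.833, which falls in the strong range.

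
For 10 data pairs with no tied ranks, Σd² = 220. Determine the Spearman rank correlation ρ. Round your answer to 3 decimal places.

-0.333

ρ = 1 − 6Σd² / [n(n²−1)] = 1 − 6×220 / (10×99)
  = 1 − 1320/990 = 1 − 1.3333 ≈ -0.333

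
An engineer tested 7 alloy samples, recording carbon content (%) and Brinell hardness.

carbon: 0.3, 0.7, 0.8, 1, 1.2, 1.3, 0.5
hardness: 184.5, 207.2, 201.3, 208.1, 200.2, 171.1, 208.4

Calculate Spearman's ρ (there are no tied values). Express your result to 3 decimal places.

Rank carbon: 1, 3, 4, 5, 6, 7, 2
Rank hardness: 2, 5, 4, 6, 3, 1, 7
d = rank(carbon) − rank(hardness): -1, -2, 0, -1, 3, 6, -5; Σd² = 76
ρ = 1 − 6Σd² / [n(n²−1)] = 1 − 6×76 / (7×48) = 1 − 456/336 ≈ -0.357

-0.357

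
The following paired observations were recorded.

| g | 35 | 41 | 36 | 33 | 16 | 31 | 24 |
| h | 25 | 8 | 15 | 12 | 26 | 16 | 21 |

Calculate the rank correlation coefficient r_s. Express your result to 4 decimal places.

-0.7143

Rank g: 5, 7, 6, 4, 1, 3, 2
Rank h: 6, 1, 3, 2, 7, 4, 5
d = rank(g) − rank(h): -1, 6, 3, 2, -6, -1, -3; Σd² = 96
ρ = 1 − 6Σd² / [n(n²−1)] = 1 − 6×96 / (7×48) = 1 − 576/336 ≈ -0.7143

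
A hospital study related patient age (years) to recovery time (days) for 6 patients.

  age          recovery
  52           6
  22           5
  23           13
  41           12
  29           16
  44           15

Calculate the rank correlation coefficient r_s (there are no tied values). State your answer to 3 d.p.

Rank age: 6, 1, 2, 4, 3, 5
Rank recovery: 2, 1, 4, 3, 6, 5
d = rank(age) − rank(recovery): 4, 0, -2, 1, -3, 0; Σd² = 30
ρ = 1 − 6Σd² / [n(n²−1)] = 1 − 6×30 / (6×35) = 1 − 180/210 ≈ 0.143

0.143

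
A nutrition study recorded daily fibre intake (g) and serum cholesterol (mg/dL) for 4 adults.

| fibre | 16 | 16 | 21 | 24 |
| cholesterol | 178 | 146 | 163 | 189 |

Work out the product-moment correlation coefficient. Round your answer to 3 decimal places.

n = 4, Σx = 77, Σy = 676, Σx² = 1529, Σy² = 115290, Σxy = 13143
nΣxy − ΣxΣy = 52572 − 52052 = 520
nΣx² − (Σx)² = 6116 − 5929 = 187; nΣy² − (Σy)² = 461160 − 456976 = 4184
r = 520 / √(187 × 4184) = 520 / 884.5383 ≈ 0.588

0.588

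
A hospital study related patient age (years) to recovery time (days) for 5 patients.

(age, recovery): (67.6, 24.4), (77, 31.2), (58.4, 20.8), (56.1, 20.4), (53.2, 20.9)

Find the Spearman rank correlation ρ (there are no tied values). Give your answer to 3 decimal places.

Rank age: 4, 5, 3, 2, 1
Rank recovery: 4, 5, 2, 1, 3
d = rank(age) − rank(recovery): 0, 0, 1, 1, -2; Σd² = 6
ρ = 1 − 6Σd² / [n(n²−1)] = 1 − 6×6 / (5×24) = 1 − 36/120 ≈ 0.700

0.700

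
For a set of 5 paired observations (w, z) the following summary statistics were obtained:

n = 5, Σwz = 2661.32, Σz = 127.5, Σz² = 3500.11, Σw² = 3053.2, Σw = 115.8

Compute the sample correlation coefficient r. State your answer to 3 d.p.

r = (nΣwz − ΣwΣz) / √[(nΣw² − (Σw)²)(nΣz² − (Σz)²)]
Numerator: 5×2661.32 − 115.8×127.5 = -1457.9
Denominator: √[(15266 − 13409.64)(17500.55 − 16256.25)] = √[1856.36 × 1244.3] = 1519.8252
r = -1457.9 / 1519.8252 ≈ -0.959

-0.959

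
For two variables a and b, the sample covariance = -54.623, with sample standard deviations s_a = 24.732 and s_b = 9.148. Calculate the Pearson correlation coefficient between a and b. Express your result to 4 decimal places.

r = Cov(a,b) / (s_a · s_b) = -54.623 / (24.732 × 9.148)
  = -54.623 / 226.2483 ≈ -0.2414

-0.2414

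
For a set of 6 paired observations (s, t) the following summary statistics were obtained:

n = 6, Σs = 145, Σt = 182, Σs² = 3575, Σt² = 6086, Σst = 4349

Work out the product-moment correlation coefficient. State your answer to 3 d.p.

r = (nΣst − ΣsΣt) / √[(nΣs² − (Σs)²)(nΣt² − (Σt)²)]
Numerator: 6×4349 − 145×182 = -296
Denominator: √[(21450 − 21025)(36516 − 33124)] = √[425 × 3392] = 1200.6665
r = -296 / 1200.6665 ≈ -0.247

-0.247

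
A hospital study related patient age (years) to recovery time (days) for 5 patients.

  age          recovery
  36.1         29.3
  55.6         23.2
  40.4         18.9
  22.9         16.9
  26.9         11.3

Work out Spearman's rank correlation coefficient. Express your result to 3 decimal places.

Rank age: 3, 5, 4, 1, 2
Rank recovery: 5, 4, 3, 2, 1
d = rank(age) − rank(recovery): -2, 1, 1, -1, 1; Σd² = 8
ρ = 1 − 6Σd² / [n(n²−1)] = 1 − 6×8 / (5×24) = 1 − 48/120 ≈ 0.600

0.600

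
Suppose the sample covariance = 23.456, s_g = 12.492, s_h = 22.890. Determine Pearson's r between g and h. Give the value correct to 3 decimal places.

r = Cov(g,h) / (s_g · s_h) = 23.456 / (12.492 × 22.890)
  = 23.456 / 285.9419 ≈ 0.082

0.082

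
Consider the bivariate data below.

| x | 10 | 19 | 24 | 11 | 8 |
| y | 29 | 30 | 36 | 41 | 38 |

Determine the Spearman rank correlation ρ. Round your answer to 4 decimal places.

Rank x: 2, 4, 5, 3, 1
Rank y: 1, 2, 3, 5, 4
d = rank(x) − rank(y): 1, 2, 2, -2, -3; Σd² = 22
ρ = 1 − 6Σd² / [n(n²−1)] = 1 − 6×22 / (5×24) = 1 − 132/120 ≈ -0.1000

-0.1000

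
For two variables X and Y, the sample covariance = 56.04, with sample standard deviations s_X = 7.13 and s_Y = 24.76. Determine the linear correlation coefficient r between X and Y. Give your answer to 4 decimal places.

0.3174

r = Cov(X,Y) / (s_X · s_Y) = 56.04 / (7.13 × 24.76)
  = 56.04 / 176.5388 ≈ 0.3174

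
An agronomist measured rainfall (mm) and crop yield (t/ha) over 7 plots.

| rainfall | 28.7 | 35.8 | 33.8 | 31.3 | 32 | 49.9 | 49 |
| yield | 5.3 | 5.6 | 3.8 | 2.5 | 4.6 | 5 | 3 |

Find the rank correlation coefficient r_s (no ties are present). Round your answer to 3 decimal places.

Rank rainfall: 1, 5, 4, 2, 3, 7, 6
Rank yield: 6, 7, 3, 1, 4, 5, 2
d = rank(rainfall) − rank(yield): -5, -2, 1, 1, -1, 2, 4; Σd² = 52
ρ = 1 − 6Σd² / [n(n²−1)] = 1 − 6×52 / (7×48) = 1 − 312/336 ≈ 0.071

0.071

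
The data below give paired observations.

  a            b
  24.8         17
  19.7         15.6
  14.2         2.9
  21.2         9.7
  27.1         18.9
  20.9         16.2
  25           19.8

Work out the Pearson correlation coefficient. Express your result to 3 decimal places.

0.875

n = 7, Σa = 152.9, Σb = 100.1, Σa² = 3450.43, Σb² = 1646.55, Σab = 2321.51
nΣab − ΣaΣb = 16250.57 − 15305.29 = 945.28
nΣa² − (Σa)² = 24153.01 − 23378.41 = 774.6; nΣb² − (Σb)² = 11525.85 − 10020.01 = 1505.84
r = 945.28 / √(774.6 × 1505.84) = 945.28 / 1080.0110 ≈ 0.875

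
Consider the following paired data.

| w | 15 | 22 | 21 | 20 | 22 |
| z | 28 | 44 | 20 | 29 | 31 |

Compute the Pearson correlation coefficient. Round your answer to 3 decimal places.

0.296

n = 5, Σw = 100, Σz = 152, Σw² = 2034, Σz² = 4922, Σwz = 3070
nΣwz − ΣwΣz = 15350 − 15200 = 150
nΣw² − (Σw)² = 10170 − 10000 = 170; nΣz² − (Σz)² = 24610 − 23104 = 1506
r = 150 / √(170 × 1506) = 150 / 505.9842 ≈ 0.296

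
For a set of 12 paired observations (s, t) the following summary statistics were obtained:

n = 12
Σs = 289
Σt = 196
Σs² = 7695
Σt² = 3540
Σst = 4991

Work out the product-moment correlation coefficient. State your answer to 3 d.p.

r = (nΣst − ΣsΣt) / √[(nΣs² − (Σs)²)(nΣt² − (Σt)²)]
Numerator: 12×4991 − 289×196 = 3248
Denominator: √[(92340 − 83521)(42480 − 38416)] = √[8819 × 4064] = 5986.6866
r = 3248 / 5986.6866 ≈ 0.543

0.543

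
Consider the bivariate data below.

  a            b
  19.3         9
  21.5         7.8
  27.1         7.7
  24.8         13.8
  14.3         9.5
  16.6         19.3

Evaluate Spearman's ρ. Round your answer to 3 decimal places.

-0.543

Rank a: 3, 4, 6, 5, 1, 2
Rank b: 3, 2, 1, 5, 4, 6
d = rank(a) − rank(b): 0, 2, 5, 0, -3, -4; Σd² = 54
ρ = 1 − 6Σd² / [n(n²−1)] = 1 − 6×54 / (6×35) = 1 − 324/210 ≈ -0.543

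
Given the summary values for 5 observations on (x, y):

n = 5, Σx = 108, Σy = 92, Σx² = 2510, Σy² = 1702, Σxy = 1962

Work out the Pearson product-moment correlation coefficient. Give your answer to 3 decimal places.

-0.624

r = (nΣxy − ΣxΣy) / √[(nΣx² − (Σx)²)(nΣy² − (Σy)²)]
Numerator: 5×1962 − 108×92 = -126
Denominator: √[(12550 − 11664)(8510 − 8464)] = √[886 × 46] = 201.8812
r = -126 / 201.8812 ≈ -0.624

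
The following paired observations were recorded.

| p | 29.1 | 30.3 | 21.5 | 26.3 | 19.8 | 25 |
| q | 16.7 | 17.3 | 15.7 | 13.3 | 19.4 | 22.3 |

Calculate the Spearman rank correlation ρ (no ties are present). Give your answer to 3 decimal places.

Rank p: 5, 6, 2, 4, 1, 3
Rank q: 3, 4, 2, 1, 5, 6
d = rank(p) − rank(q): 2, 2, 0, 3, -4, -3; Σd² = 42
ρ = 1 − 6Σd² / [n(n²−1)] = 1 − 6×42 / (6×35) = 1 − 252/210 ≈ -0.200

-0.200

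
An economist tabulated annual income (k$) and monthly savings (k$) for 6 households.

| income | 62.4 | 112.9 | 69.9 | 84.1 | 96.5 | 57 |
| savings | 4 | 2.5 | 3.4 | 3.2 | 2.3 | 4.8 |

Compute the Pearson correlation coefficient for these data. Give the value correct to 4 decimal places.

-0.9076

n = 6, Σx = 482.8, Σy = 20.2, Σx² = 41160.24, Σy² = 72.38, Σxy = 1534.18
nΣxy − ΣxΣy = 9205.08 − 9752.56 = -547.48
nΣx² − (Σx)² = 246961.44 − 233095.84 = 13865.6; nΣy² − (Σy)² = 434.28 − 408.04 = 26.24
r = -547.48 / √(13865.6 × 26.24) = -547.48 / 603.1860 ≈ -0.9076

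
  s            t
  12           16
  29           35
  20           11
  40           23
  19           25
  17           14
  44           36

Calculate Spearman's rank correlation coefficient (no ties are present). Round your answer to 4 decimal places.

Rank s: 1, 5, 4, 6, 3, 2, 7
Rank t: 3, 6, 1, 4, 5, 2, 7
d = rank(s) − rank(t): -2, -1, 3, 2, -2, 0, 0; Σd² = 22
ρ = 1 − 6Σd² / [n(n²−1)] = 1 − 6×22 / (7×48) = 1 − 132/336 ≈ 0.6071

0.6071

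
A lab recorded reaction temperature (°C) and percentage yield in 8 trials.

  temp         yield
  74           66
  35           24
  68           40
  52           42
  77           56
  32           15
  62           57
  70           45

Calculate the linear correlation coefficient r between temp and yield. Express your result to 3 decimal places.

0.881

n = 8, Σx = 470, Σy = 345, Σx² = 29726, Σy² = 16931, Σxy = 22104
nΣxy − ΣxΣy = 176832 − 162150 = 14682
nΣx² − (Σx)² = 237808 − 220900 = 16908; nΣy² − (Σy)² = 135448 − 119025 = 16423
r = 14682 / √(16908 × 16423) = 14682 / 16663.7356 ≈ 0.881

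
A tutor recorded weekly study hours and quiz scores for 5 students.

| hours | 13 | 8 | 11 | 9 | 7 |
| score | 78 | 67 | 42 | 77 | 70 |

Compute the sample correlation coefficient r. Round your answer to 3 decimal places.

n = 5, Σx = 48, Σy = 334, Σx² = 484, Σy² = 23166, Σxy = 3195
nΣxy − ΣxΣy = 15975 − 16032 = -57
nΣx² − (Σx)² = 2420 − 2304 = 116; nΣy² − (Σy)² = 115830 − 111556 = 4274
r = -57 / √(116 × 4274) = -57 / 704.1193 ≈ -0.081

-0.081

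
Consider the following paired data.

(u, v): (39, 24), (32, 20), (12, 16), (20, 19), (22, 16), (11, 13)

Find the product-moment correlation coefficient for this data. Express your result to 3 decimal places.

0.917

n = 6, Σu = 136, Σv = 108, Σu² = 3694, Σv² = 2018, Σuv = 2643
nΣuv − ΣuΣv = 15858 − 14688 = 1170
nΣu² − (Σu)² = 22164 − 18496 = 3668; nΣv² − (Σv)² = 12108 − 11664 = 444
r = 1170 / √(3668 × 444) = 1170 / 1276.1630 ≈ 0.917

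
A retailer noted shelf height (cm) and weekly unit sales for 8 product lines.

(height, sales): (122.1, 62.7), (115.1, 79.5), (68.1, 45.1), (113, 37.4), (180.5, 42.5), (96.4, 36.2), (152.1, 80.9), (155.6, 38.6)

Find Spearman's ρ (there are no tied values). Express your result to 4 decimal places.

0.2381

Rank height: 5, 4, 1, 3, 8, 2, 6, 7
Rank sales: 6, 7, 5, 2, 4, 1, 8, 3
d = rank(height) − rank(sales): -1, -3, -4, 1, 4, 1, -2, 4; Σd² = 64
ρ = 1 − 6Σd² / [n(n²−1)] = 1 − 6×64 / (8×63) = 1 − 384/504 ≈ 0.2381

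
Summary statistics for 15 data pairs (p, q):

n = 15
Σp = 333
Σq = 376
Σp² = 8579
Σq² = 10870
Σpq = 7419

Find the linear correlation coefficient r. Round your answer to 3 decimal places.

-0.709

r = (nΣpq − ΣpΣq) / √[(nΣp² − (Σp)²)(nΣq² − (Σq)²)]
Numerator: 15×7419 − 333×376 = -13923
Denominator: √[(128685 − 110889)(163050 − 141376)] = √[17796 × 21674] = 19639.5138
r = -13923 / 19639.5138 ≈ -0.709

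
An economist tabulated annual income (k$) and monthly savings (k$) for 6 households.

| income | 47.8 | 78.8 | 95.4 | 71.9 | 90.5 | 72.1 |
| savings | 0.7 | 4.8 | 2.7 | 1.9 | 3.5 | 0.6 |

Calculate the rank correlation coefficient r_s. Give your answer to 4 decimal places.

Rank income: 1, 4, 6, 2, 5, 3
Rank savings: 2, 6, 4, 3, 5, 1
d = rank(income) − rank(savings): -1, -2, 2, -1, 0, 2; Σd² = 14
ρ = 1 − 6Σd² / [n(n²−1)] = 1 − 6×14 / (6×35) = 1 − 84/210 ≈ 0.6000

0.6000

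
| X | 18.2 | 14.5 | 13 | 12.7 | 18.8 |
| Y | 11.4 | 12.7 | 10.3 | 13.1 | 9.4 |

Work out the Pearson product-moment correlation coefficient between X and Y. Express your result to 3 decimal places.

-0.550

n = 5, ΣX = 77.2, ΣY = 56.9, ΣX² = 1225.22, ΣY² = 657.31, ΣXY = 868.62
nΣXY − ΣXΣY = 4343.1 − 4392.68 = -49.58
nΣX² − (ΣX)² = 6126.1 − 5959.84 = 166.26; nΣY² − (ΣY)² = 3286.55 − 3237.61 = 48.94
r = -49.58 / √(166.26 × 48.94) = -49.58 / 90.2040 ≈ -0.550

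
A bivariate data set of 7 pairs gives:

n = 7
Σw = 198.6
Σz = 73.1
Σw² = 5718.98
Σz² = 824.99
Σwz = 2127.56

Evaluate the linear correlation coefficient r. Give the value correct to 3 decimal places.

r = (nΣwz − ΣwΣz) / √[(nΣw² − (Σw)²)(nΣz² − (Σz)²)]
Numerator: 7×2127.56 − 198.6×73.1 = 375.26
Denominator: √[(40032.86 − 39441.96)(5774.93 − 5343.61)] = √[590.9 × 431.32] = 504.8435
r = 375.26 / 504.8435 ≈ 0.743

0.743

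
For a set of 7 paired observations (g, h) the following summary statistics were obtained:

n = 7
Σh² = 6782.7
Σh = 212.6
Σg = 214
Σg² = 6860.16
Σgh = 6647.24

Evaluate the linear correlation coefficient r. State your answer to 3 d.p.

r = (nΣgh − ΣgΣh) / √[(nΣg² − (Σg)²)(nΣh² − (Σh)²)]
Numerator: 7×6647.24 − 214×212.6 = 1034.28
Denominator: √[(48021.12 − 45796)(47478.9 − 45198.76)] = √[2225.12 × 2280.14] = 2252.4620
r = 1034.28 / 2252.4620 ≈ 0.459

0.459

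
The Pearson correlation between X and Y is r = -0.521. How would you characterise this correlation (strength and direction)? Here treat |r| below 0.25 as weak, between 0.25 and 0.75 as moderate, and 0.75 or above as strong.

r = -0.521 < 0 so the relationship is negative.
|r| = 0.521, which falls in the moderate range.

moderate negative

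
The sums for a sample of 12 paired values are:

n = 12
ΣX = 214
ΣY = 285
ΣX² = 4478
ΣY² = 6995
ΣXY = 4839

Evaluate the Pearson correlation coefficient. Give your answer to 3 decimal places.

r = (nΣXY − ΣXΣY) / √[(nΣX² − (ΣX)²)(nΣY² − (ΣY)²)]
Numerator: 12×4839 − 214×285 = -2922
Denominator: √[(53736 − 45796)(83940 − 81225)] = √[7940 × 2715] = 4642.9624
r = -2922 / 4642.9624 ≈ -0.629

-0.629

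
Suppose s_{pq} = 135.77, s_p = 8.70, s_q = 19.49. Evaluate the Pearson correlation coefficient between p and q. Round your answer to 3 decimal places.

r = Cov(p,q) / (s_p · s_q) = 135.77 / (8.70 × 19.49)
  = 135.77 / 169.5630 ≈ 0.801

0.801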